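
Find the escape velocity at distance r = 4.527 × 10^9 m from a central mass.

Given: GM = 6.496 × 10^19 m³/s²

Escape velocity comes from setting total energy to zero: ½v² − GM/r = 0 ⇒ v_esc = √(2GM / r).
v_esc = √(2 · 6.496e+19 / 4.527e+09) m/s ≈ 1.694e+05 m/s = 169.4 km/s.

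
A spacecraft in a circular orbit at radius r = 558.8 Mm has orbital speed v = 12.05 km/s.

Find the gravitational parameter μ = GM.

Convert to SI: r = 558.8 Mm = 5.588e+08 m; v = 12.05 km/s = 12050 m/s.
For a circular orbit v² = GM/r, so GM = v² · r.
GM = (12050)² · 5.588e+08 m³/s² ≈ 8.114e+16 m³/s² = 8.114 × 10^16 m³/s².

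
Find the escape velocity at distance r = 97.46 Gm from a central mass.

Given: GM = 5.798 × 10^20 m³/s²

Convert to SI: r = 97.46 Gm = 9.746e+10 m.
Escape velocity comes from setting total energy to zero: ½v² − GM/r = 0 ⇒ v_esc = √(2GM / r).
v_esc = √(2 · 5.798e+20 / 9.746e+10) m/s ≈ 1.091e+05 m/s = 109.1 km/s.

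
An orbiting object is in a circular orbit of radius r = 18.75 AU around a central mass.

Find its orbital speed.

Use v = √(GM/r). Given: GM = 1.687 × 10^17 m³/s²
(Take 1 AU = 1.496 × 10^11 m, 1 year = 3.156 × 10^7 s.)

Convert to SI: r = 18.75 AU = 2.805e+12 m.
For a circular orbit, gravity supplies the centripetal force, so v = √(GM / r).
v = √(1.687e+17 / 2.805e+12) m/s ≈ 245.2 m/s = 0.05174 AU/year.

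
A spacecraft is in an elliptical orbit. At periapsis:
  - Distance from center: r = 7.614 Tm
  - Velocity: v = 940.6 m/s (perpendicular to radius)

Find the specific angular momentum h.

Convert to SI: r = 7.614 Tm = 7.614e+12 m.
With v perpendicular to r, h = r · v.
h = 7.614e+12 · 940.6 m²/s ≈ 7.162e+15 m²/s.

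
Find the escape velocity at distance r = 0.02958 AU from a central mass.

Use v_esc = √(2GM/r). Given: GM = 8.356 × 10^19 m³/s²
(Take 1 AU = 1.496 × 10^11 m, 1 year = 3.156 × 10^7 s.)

Convert to SI: r = 0.02958 AU = 4.42517e+09 m.
Escape velocity comes from setting total energy to zero: ½v² − GM/r = 0 ⇒ v_esc = √(2GM / r).
v_esc = √(2 · 8.356e+19 / 4.42517e+09) m/s ≈ 1.943e+05 m/s = 41 AU/year.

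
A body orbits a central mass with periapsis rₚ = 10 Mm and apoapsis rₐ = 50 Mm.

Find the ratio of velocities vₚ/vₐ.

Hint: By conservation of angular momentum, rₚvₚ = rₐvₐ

Convert to SI: rₚ = 10 Mm = 1e+07 m; rₐ = 50 Mm = 5e+07 m.
Conservation of angular momentum gives rₚvₚ = rₐvₐ, so vₚ/vₐ = rₐ/rₚ.
vₚ/vₐ = 5e+07 / 1e+07 ≈ 5.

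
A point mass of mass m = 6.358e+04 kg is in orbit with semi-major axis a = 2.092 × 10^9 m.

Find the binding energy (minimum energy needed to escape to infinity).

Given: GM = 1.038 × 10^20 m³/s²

Total orbital energy is E = −GMm/(2a); binding energy is E_bind = −E = GMm/(2a).
E_bind = 1.038e+20 · 6.358e+04 / (2 · 2.092e+09) J ≈ 1.577e+15 J = 1.577 PJ.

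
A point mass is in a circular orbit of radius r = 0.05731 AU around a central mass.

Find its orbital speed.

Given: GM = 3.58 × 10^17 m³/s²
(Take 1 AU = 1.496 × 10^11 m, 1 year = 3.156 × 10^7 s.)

Convert to SI: r = 0.05731 AU = 8.57358e+09 m.
For a circular orbit, gravity supplies the centripetal force, so v = √(GM / r).
v = √(3.58e+17 / 8.57358e+09) m/s ≈ 6462 m/s = 1.363 AU/year.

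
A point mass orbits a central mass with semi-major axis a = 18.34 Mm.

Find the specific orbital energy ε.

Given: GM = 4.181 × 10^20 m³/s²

Convert to SI: a = 18.34 Mm = 1.834e+07 m.
ε = −GM / (2a).
ε = −4.181e+20 / (2 · 1.834e+07) J/kg ≈ -1.14e+13 J/kg = -1.14e+04 GJ/kg.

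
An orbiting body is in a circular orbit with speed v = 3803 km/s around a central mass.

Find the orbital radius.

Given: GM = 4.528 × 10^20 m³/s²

Convert to SI: v = 3803 km/s = 3.803e+06 m/s.
For a circular orbit, v² = GM / r, so r = GM / v².
r = 4.528e+20 / (3.803e+06)² m ≈ 3.131e+07 m = 3.131 × 10^7 m.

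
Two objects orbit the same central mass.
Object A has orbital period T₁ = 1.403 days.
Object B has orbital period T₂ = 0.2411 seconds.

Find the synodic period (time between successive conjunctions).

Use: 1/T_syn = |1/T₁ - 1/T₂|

Convert to SI: T₁ = 1.403 days = 121219 s.
T_syn = |T₁ · T₂ / (T₁ − T₂)|.
T_syn = |121219 · 0.2411 / (121219 − 0.2411)| s ≈ 0.2411 s = 0.2411 seconds.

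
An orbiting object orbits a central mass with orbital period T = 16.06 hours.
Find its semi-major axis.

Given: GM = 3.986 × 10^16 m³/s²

Convert to SI: T = 16.06 hours = 57816 s.
Invert Kepler's third law: a = (GM · T² / (4π²))^(1/3).
Substituting T = 57816 s and GM = 3.986e+16 m³/s²:
a = (3.986e+16 · (57816)² / (4π²))^(1/3) m
a ≈ 1.5e+08 m = 150 Mm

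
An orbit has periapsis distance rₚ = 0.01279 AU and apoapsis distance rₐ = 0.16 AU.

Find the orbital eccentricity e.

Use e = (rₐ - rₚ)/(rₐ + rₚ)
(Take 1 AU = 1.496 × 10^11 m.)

Convert to SI: rₚ = 0.01279 AU = 1.91338e+09 m; rₐ = 0.16 AU = 2.3936e+10 m.
e = (rₐ − rₚ) / (rₐ + rₚ).
e = (2.3936e+10 − 1.91338e+09) / (2.3936e+10 + 1.91338e+09) = 2.20226e+10 / 2.58494e+10 ≈ 0.852.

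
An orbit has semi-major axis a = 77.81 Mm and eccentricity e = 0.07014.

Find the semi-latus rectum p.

Convert to SI: a = 77.81 Mm = 7.781e+07 m.
p = a (1 − e²).
p = 7.781e+07 · (1 − (0.07014)²) = 7.781e+07 · 0.99508 ≈ 7.743e+07 m = 77.43 Mm.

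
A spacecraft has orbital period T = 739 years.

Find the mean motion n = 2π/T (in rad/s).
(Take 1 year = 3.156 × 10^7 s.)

Convert to SI: T = 739 years = 2.33228e+10 s.
n = 2π / T.
n = 2π / 2.33228e+10 s ≈ 2.694e-10 rad/s.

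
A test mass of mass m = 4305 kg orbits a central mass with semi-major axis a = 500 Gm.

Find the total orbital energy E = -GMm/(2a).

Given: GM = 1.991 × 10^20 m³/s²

Convert to SI: a = 500 Gm = 5e+11 m.
E = −GMm / (2a).
E = −1.991e+20 · 4305 / (2 · 5e+11) J ≈ -8.571e+11 J = -857.1 GJ.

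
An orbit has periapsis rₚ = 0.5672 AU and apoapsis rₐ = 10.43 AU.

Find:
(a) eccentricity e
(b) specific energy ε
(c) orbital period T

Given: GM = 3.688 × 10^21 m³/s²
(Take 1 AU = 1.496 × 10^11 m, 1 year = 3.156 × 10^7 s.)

Convert to SI: rₚ = 0.5672 AU = 8.48531e+10 m; rₐ = 10.43 AU = 1.56033e+12 m.
(a) e = (rₐ − rₚ)/(rₐ + rₚ) = (1.56033e+12 − 8.48531e+10)/(1.56033e+12 + 8.48531e+10) ≈ 0.8968
(b) With a = (rₚ + rₐ)/2 = 8.22591e+11 m, ε = −GM/(2a) = −3.688e+21/(2 · 8.22591e+11) J/kg ≈ -2.242e+09 J/kg
(c) With a = (rₚ + rₐ)/2 = 8.22591e+11 m, T = 2π √(a³/GM) = 2π √((8.22591e+11)³/3.688e+21) s ≈ 7.719e+07 s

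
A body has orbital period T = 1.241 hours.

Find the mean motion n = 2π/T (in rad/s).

Convert to SI: T = 1.241 hours = 4467.6 s.
n = 2π / T.
n = 2π / 4467.6 s ≈ 0.001406 rad/s.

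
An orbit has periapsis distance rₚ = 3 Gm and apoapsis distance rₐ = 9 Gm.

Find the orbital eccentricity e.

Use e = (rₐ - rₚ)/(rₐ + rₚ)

Convert to SI: rₚ = 3 Gm = 3e+09 m; rₐ = 9 Gm = 9e+09 m.
e = (rₐ − rₚ) / (rₐ + rₚ).
e = (9e+09 − 3e+09) / (9e+09 + 3e+09) = 6e+09 / 1.2e+10 ≈ 0.5.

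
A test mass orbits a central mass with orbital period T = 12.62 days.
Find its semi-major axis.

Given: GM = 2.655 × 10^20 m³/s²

Convert to SI: T = 12.62 days = 1.09037e+06 s.
Invert Kepler's third law: a = (GM · T² / (4π²))^(1/3).
Substituting T = 1.09037e+06 s and GM = 2.655e+20 m³/s²:
a = (2.655e+20 · (1.09037e+06)² / (4π²))^(1/3) m
a ≈ 2e+10 m = 20 Gm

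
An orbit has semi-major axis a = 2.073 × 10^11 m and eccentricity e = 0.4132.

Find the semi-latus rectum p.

p = a (1 − e²).
p = 2.073e+11 · (1 − (0.4132)²) = 2.073e+11 · 0.829266 ≈ 1.719e+11 m = 1.719 × 10^11 m.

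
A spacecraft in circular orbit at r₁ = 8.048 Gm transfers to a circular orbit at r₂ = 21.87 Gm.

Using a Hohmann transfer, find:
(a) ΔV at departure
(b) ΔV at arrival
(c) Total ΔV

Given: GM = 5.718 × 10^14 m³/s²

Convert to SI: r₁ = 8.048 Gm = 8.048e+09 m; r₂ = 21.87 Gm = 2.187e+10 m.
Transfer semi-major axis: a_t = (r₁ + r₂)/2 = (8.048e+09 + 2.187e+10)/2 = 1.4959e+10 m.
Circular speeds: v₁ = √(GM/r₁) = 266.55 m/s, v₂ = √(GM/r₂) = 161.695 m/s.
Transfer speeds (vis-viva v² = GM(2/r − 1/a_t)): v₁ᵗ = 322.293 m/s, v₂ᵗ = 118.602 m/s.
(a) ΔV₁ = |v₁ᵗ − v₁| ≈ 55.74 m/s = 55.74 m/s.
(b) ΔV₂ = |v₂ − v₂ᵗ| ≈ 43.09 m/s = 43.09 m/s.
(c) ΔV_total = ΔV₁ + ΔV₂ ≈ 98.84 m/s = 98.84 m/s.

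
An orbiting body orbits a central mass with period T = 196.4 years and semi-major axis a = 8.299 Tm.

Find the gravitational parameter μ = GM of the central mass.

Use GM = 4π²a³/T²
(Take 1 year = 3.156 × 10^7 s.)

Convert to SI: T = 196.4 years = 6.19838e+09 s; a = 8.299 Tm = 8.299e+12 m.
GM = 4π² · a³ / T².
GM = 4π² · (8.299e+12)³ / (6.19838e+09)² m³/s² ≈ 5.873e+20 m³/s² = 5.873 × 10^20 m³/s².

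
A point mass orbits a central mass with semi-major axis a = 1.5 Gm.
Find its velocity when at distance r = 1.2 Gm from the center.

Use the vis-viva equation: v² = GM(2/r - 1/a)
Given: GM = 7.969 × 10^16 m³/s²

Convert to SI: a = 1.5 Gm = 1.5e+09 m; r = 1.2 Gm = 1.2e+09 m.
Vis-viva: v = √(GM · (2/r − 1/a)).
2/r − 1/a = 2/1.2e+09 − 1/1.5e+09 = 1e-09 m⁻¹.
v = √(7.969e+16 · 1e-09) m/s ≈ 8927 m/s = 8.927 km/s.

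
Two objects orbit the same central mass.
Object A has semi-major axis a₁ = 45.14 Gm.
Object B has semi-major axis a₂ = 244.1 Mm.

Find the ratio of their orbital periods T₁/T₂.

Convert to SI: a₁ = 45.14 Gm = 4.514e+10 m; a₂ = 244.1 Mm = 2.441e+08 m.
From Kepler's third law, (T₁/T₂)² = (a₁/a₂)³, so T₁/T₂ = (a₁/a₂)^(3/2).
a₁/a₂ = 4.514e+10 / 2.441e+08 = 184.924.
T₁/T₂ = (184.924)^(3/2) ≈ 2515.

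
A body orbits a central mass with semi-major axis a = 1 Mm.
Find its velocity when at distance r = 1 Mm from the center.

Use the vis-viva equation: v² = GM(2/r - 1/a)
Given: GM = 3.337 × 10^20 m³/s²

Convert to SI: a = 1 Mm = 1e+06 m; r = 1 Mm = 1e+06 m.
Vis-viva: v = √(GM · (2/r − 1/a)).
2/r − 1/a = 2/1e+06 − 1/1e+06 = 1e-06 m⁻¹.
v = √(3.337e+20 · 1e-06) m/s ≈ 1.827e+07 m/s = 1.827e+04 km/s.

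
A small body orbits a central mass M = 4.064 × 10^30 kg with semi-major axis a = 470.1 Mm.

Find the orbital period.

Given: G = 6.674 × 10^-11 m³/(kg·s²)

Convert to SI: a = 470.1 Mm = 4.701e+08 m.
GM = G · M = 6.674e-11 · 4.064e+30 = 2.71231e+20 m³/s².
Kepler's third law: T = 2π √(a³ / GM).
Substituting a = 4.701e+08 m and GM = 2.71231e+20 m³/s²:
T = 2π √((4.701e+08)³ / 2.71231e+20) s
T ≈ 3889 s = 1.08 hours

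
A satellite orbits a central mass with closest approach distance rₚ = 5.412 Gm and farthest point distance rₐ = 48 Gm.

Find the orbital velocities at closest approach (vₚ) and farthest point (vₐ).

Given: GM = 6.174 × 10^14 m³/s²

Convert to SI: rₚ = 5.412 Gm = 5.412e+09 m; rₐ = 48 Gm = 4.8e+10 m.
Use the vis-viva equation v² = GM(2/r − 1/a) with a = (rₚ + rₐ)/2 = (5.412e+09 + 4.8e+10)/2 = 2.6706e+10 m.
vₚ = √(GM · (2/rₚ − 1/a)) = √(6.174e+14 · (2/5.412e+09 − 1/2.6706e+10)) m/s ≈ 452.8 m/s = 452.8 m/s.
vₐ = √(GM · (2/rₐ − 1/a)) = √(6.174e+14 · (2/4.8e+10 − 1/2.6706e+10)) m/s ≈ 51.05 m/s = 51.05 m/s.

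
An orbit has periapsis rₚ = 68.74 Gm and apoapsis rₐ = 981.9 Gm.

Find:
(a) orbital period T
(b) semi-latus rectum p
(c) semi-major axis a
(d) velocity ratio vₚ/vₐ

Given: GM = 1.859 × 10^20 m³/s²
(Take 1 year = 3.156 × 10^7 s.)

Convert to SI: rₚ = 68.74 Gm = 6.874e+10 m; rₐ = 981.9 Gm = 9.819e+11 m.
(a) With a = (rₚ + rₐ)/2 = 5.2532e+11 m, T = 2π √(a³/GM) = 2π √((5.2532e+11)³/1.859e+20) s ≈ 1.755e+08 s
(b) From a = (rₚ + rₐ)/2 = 5.2532e+11 m and e = (rₐ − rₚ)/(rₐ + rₚ) = 0.869146, p = a(1 − e²) = 5.2532e+11 · (1 − (0.869146)²) ≈ 1.285e+11 m
(c) a = (rₚ + rₐ)/2 = (6.874e+10 + 9.819e+11)/2 ≈ 5.253e+11 m
(d) Conservation of angular momentum (rₚvₚ = rₐvₐ) gives vₚ/vₐ = rₐ/rₚ = 9.819e+11/6.874e+10 ≈ 14.28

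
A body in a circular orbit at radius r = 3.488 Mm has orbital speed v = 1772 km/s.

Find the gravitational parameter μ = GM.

Convert to SI: r = 3.488 Mm = 3.488e+06 m; v = 1772 km/s = 1.772e+06 m/s.
For a circular orbit v² = GM/r, so GM = v² · r.
GM = (1.772e+06)² · 3.488e+06 m³/s² ≈ 1.095e+19 m³/s² = 1.095 × 10^19 m³/s².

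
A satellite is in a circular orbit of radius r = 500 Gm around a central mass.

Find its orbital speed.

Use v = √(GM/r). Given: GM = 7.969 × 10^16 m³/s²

Convert to SI: r = 500 Gm = 5e+11 m.
For a circular orbit, gravity supplies the centripetal force, so v = √(GM / r).
v = √(7.969e+16 / 5e+11) m/s ≈ 399.2 m/s = 399.2 m/s.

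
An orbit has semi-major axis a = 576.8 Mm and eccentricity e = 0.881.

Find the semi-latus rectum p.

Convert to SI: a = 576.8 Mm = 5.768e+08 m.
p = a (1 − e²).
p = 5.768e+08 · (1 − (0.881)²) = 5.768e+08 · 0.223839 ≈ 1.291e+08 m = 129.1 Mm.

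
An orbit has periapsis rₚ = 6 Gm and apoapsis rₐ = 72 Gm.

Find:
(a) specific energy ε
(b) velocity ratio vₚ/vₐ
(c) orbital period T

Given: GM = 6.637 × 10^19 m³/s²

Convert to SI: rₚ = 6 Gm = 6e+09 m; rₐ = 72 Gm = 7.2e+10 m.
(a) With a = (rₚ + rₐ)/2 = 3.9e+10 m, ε = −GM/(2a) = −6.637e+19/(2 · 3.9e+10) J/kg ≈ -8.509e+08 J/kg
(b) Conservation of angular momentum (rₚvₚ = rₐvₐ) gives vₚ/vₐ = rₐ/rₚ = 7.2e+10/6e+09 ≈ 12
(c) With a = (rₚ + rₐ)/2 = 3.9e+10 m, T = 2π √(a³/GM) = 2π √((3.9e+10)³/6.637e+19) s ≈ 5.94e+06 s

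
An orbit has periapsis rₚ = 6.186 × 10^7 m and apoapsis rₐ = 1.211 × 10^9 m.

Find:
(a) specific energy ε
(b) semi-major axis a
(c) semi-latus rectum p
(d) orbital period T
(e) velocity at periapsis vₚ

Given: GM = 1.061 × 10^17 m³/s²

(a) With a = (rₚ + rₐ)/2 = 6.3643e+08 m, ε = −GM/(2a) = −1.061e+17/(2 · 6.3643e+08) J/kg ≈ -8.336e+07 J/kg
(b) a = (rₚ + rₐ)/2 = (6.186e+07 + 1.211e+09)/2 ≈ 6.364e+08 m
(c) From a = (rₚ + rₐ)/2 = 6.3643e+08 m and e = (rₐ − rₚ)/(rₐ + rₚ) = 0.902802, p = a(1 − e²) = 6.3643e+08 · (1 − (0.902802)²) ≈ 1.177e+08 m
(d) With a = (rₚ + rₐ)/2 = 6.3643e+08 m, T = 2π √(a³/GM) = 2π √((6.3643e+08)³/1.061e+17) s ≈ 3.097e+05 s
(e) With a = (rₚ + rₐ)/2 = 6.3643e+08 m, vₚ = √(GM (2/rₚ − 1/a)) = √(1.061e+17 · (2/6.186e+07 − 1/6.3643e+08)) m/s ≈ 5.713e+04 m/s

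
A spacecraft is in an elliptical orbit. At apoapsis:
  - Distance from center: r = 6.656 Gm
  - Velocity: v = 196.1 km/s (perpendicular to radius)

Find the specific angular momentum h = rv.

Convert to SI: r = 6.656 Gm = 6.656e+09 m; v = 196.1 km/s = 196100 m/s.
With v perpendicular to r, h = r · v.
h = 6.656e+09 · 196100 m²/s ≈ 1.305e+15 m²/s.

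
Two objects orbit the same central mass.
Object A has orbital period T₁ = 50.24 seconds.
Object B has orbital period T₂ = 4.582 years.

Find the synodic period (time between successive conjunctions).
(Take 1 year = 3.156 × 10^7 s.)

Convert to SI: T₂ = 4.582 years = 1.44608e+08 s.
T_syn = |T₁ · T₂ / (T₁ − T₂)|.
T_syn = |50.24 · 1.44608e+08 / (50.24 − 1.44608e+08)| s ≈ 50.24 s = 50.24 seconds.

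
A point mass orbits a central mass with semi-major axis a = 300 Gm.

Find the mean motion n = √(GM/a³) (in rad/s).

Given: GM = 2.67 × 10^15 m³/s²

Convert to SI: a = 300 Gm = 3e+11 m.
n = √(GM / a³).
n = √(2.67e+15 / (3e+11)³) rad/s ≈ 3.145e-10 rad/s.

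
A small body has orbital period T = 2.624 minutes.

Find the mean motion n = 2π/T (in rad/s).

Convert to SI: T = 2.624 minutes = 157.44 s.
n = 2π / T.
n = 2π / 157.44 s ≈ 0.03991 rad/s.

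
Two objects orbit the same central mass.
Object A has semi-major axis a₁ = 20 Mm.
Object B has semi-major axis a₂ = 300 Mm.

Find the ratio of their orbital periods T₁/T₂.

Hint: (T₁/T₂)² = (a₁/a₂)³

Convert to SI: a₁ = 20 Mm = 2e+07 m; a₂ = 300 Mm = 3e+08 m.
From Kepler's third law, (T₁/T₂)² = (a₁/a₂)³, so T₁/T₂ = (a₁/a₂)^(3/2).
a₁/a₂ = 2e+07 / 3e+08 = 0.0666667.
T₁/T₂ = (0.0666667)^(3/2) ≈ 0.01721.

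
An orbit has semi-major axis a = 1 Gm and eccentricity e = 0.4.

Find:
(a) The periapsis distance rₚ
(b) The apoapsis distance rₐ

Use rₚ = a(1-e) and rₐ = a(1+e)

Convert to SI: a = 1 Gm = 1e+09 m.
(a) rₚ = a(1 − e) = 1e+09 · (1 − 0.4) = 1e+09 · 0.6 ≈ 6e+08 m = 600 Mm.
(b) rₐ = a(1 + e) = 1e+09 · (1 + 0.4) = 1e+09 · 1.4 ≈ 1.4e+09 m = 1.4 Gm.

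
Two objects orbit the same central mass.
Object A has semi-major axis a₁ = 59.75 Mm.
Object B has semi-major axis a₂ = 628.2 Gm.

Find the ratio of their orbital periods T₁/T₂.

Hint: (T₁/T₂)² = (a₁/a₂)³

Convert to SI: a₁ = 59.75 Mm = 5.975e+07 m; a₂ = 628.2 Gm = 6.282e+11 m.
From Kepler's third law, (T₁/T₂)² = (a₁/a₂)³, so T₁/T₂ = (a₁/a₂)^(3/2).
a₁/a₂ = 5.975e+07 / 6.282e+11 = 9.5113e-05.
T₁/T₂ = (9.5113e-05)^(3/2) ≈ 9.276e-07.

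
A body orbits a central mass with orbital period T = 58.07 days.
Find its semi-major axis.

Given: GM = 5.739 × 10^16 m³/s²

Convert to SI: T = 58.07 days = 5.01725e+06 s.
Invert Kepler's third law: a = (GM · T² / (4π²))^(1/3).
Substituting T = 5.01725e+06 s and GM = 5.739e+16 m³/s²:
a = (5.739e+16 · (5.01725e+06)² / (4π²))^(1/3) m
a ≈ 3.32e+09 m = 3.32 Gm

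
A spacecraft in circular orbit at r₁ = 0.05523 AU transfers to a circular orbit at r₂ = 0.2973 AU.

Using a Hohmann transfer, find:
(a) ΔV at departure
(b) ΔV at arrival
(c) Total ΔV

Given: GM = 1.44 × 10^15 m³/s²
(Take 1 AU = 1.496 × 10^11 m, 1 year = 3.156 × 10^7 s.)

Convert to SI: r₁ = 0.05523 AU = 8.26241e+09 m; r₂ = 0.2973 AU = 4.44761e+10 m.
Transfer semi-major axis: a_t = (r₁ + r₂)/2 = (8.26241e+09 + 4.44761e+10)/2 = 2.63692e+10 m.
Circular speeds: v₁ = √(GM/r₁) = 417.473 m/s, v₂ = √(GM/r₂) = 179.936 m/s.
Transfer speeds (vis-viva v² = GM(2/r − 1/a_t)): v₁ᵗ = 542.179 m/s, v₂ᵗ = 100.722 m/s.
(a) ΔV₁ = |v₁ᵗ − v₁| ≈ 124.7 m/s = 0.02631 AU/year.
(b) ΔV₂ = |v₂ − v₂ᵗ| ≈ 79.21 m/s = 0.01671 AU/year.
(c) ΔV_total = ΔV₁ + ΔV₂ ≈ 203.9 m/s = 0.04302 AU/year.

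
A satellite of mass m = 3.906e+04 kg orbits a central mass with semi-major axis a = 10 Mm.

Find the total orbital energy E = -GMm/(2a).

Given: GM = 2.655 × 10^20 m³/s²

Convert to SI: a = 10 Mm = 1e+07 m.
E = −GMm / (2a).
E = −2.655e+20 · 3.906e+04 / (2 · 1e+07) J ≈ -5.185e+17 J = -518.5 PJ.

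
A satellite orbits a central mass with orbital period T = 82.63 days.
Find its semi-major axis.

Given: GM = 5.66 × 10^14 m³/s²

Convert to SI: T = 82.63 days = 7.13923e+06 s.
Invert Kepler's third law: a = (GM · T² / (4π²))^(1/3).
Substituting T = 7.13923e+06 s and GM = 5.66e+14 m³/s²:
a = (5.66e+14 · (7.13923e+06)² / (4π²))^(1/3) m
a ≈ 9.007e+08 m = 9.007 × 10^8 m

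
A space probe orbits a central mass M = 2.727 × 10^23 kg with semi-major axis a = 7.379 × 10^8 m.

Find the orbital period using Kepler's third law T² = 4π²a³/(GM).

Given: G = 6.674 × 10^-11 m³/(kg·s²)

GM = G · M = 6.674e-11 · 2.727e+23 = 1.82e+13 m³/s².
Kepler's third law: T = 2π √(a³ / GM).
Substituting a = 7.379e+08 m and GM = 1.82e+13 m³/s²:
T = 2π √((7.379e+08)³ / 1.82e+13) s
T ≈ 2.952e+07 s = 341.7 days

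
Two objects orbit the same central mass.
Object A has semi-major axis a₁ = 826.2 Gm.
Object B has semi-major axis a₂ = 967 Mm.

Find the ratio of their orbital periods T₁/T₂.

Convert to SI: a₁ = 826.2 Gm = 8.262e+11 m; a₂ = 967 Mm = 9.67e+08 m.
From Kepler's third law, (T₁/T₂)² = (a₁/a₂)³, so T₁/T₂ = (a₁/a₂)^(3/2).
a₁/a₂ = 8.262e+11 / 9.67e+08 = 854.395.
T₁/T₂ = (854.395)^(3/2) ≈ 2.497e+04.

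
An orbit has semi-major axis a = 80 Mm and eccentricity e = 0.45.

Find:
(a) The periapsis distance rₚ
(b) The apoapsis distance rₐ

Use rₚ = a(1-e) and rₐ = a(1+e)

Convert to SI: a = 80 Mm = 8e+07 m.
(a) rₚ = a(1 − e) = 8e+07 · (1 − 0.45) = 8e+07 · 0.55 ≈ 4.4e+07 m = 44 Mm.
(b) rₐ = a(1 + e) = 8e+07 · (1 + 0.45) = 8e+07 · 1.45 ≈ 1.16e+08 m = 116 Mm.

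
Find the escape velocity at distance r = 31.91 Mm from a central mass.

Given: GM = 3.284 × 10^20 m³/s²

Convert to SI: r = 31.91 Mm = 3.191e+07 m.
Escape velocity comes from setting total energy to zero: ½v² − GM/r = 0 ⇒ v_esc = √(2GM / r).
v_esc = √(2 · 3.284e+20 / 3.191e+07) m/s ≈ 4.537e+06 m/s = 4537 km/s.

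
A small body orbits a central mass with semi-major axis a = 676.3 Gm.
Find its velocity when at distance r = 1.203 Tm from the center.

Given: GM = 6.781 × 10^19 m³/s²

Convert to SI: a = 676.3 Gm = 6.763e+11 m; r = 1.203 Tm = 1.203e+12 m.
Vis-viva: v = √(GM · (2/r − 1/a)).
2/r − 1/a = 2/1.203e+12 − 1/6.763e+11 = 1.83877e-13 m⁻¹.
v = √(6.781e+19 · 1.83877e-13) m/s ≈ 3531 m/s = 3.531 km/s.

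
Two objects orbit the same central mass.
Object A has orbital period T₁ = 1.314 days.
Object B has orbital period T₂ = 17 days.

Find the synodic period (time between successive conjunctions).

Convert to SI: T₁ = 1.314 days = 113530 s; T₂ = 17 days = 1.4688e+06 s.
T_syn = |T₁ · T₂ / (T₁ − T₂)|.
T_syn = |113530 · 1.4688e+06 / (113530 − 1.4688e+06)| s ≈ 1.23e+05 s = 1.424 days.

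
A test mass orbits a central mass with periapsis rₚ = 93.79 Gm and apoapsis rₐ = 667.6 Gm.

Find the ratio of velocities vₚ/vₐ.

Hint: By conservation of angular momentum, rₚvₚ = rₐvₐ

Convert to SI: rₚ = 93.79 Gm = 9.379e+10 m; rₐ = 667.6 Gm = 6.676e+11 m.
Conservation of angular momentum gives rₚvₚ = rₐvₐ, so vₚ/vₐ = rₐ/rₚ.
vₚ/vₐ = 6.676e+11 / 9.379e+10 ≈ 7.118.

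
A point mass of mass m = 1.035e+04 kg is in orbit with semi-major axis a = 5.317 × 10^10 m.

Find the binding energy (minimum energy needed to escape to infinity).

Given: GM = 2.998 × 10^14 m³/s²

Total orbital energy is E = −GMm/(2a); binding energy is E_bind = −E = GMm/(2a).
E_bind = 2.998e+14 · 1.035e+04 / (2 · 5.317e+10) J ≈ 2.918e+07 J = 29.18 MJ.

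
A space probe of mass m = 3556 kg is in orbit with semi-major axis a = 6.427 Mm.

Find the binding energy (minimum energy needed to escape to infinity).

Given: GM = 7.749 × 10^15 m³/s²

Convert to SI: a = 6.427 Mm = 6.427e+06 m.
Total orbital energy is E = −GMm/(2a); binding energy is E_bind = −E = GMm/(2a).
E_bind = 7.749e+15 · 3556 / (2 · 6.427e+06) J ≈ 2.144e+12 J = 2.144 TJ.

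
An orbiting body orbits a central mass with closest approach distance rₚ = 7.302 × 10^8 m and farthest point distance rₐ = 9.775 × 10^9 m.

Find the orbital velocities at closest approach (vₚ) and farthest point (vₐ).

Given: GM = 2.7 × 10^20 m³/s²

Use the vis-viva equation v² = GM(2/r − 1/a) with a = (rₚ + rₐ)/2 = (7.302e+08 + 9.775e+09)/2 = 5.2526e+09 m.
vₚ = √(GM · (2/rₚ − 1/a)) = √(2.7e+20 · (2/7.302e+08 − 1/5.2526e+09)) m/s ≈ 8.295e+05 m/s = 829.5 km/s.
vₐ = √(GM · (2/rₐ − 1/a)) = √(2.7e+20 · (2/9.775e+09 − 1/5.2526e+09)) m/s ≈ 6.197e+04 m/s = 61.97 km/s.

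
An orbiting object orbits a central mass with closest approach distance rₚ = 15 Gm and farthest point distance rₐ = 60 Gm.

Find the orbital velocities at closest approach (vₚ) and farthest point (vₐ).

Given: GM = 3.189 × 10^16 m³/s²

Convert to SI: rₚ = 15 Gm = 1.5e+10 m; rₐ = 60 Gm = 6e+10 m.
Use the vis-viva equation v² = GM(2/r − 1/a) with a = (rₚ + rₐ)/2 = (1.5e+10 + 6e+10)/2 = 3.75e+10 m.
vₚ = √(GM · (2/rₚ − 1/a)) = √(3.189e+16 · (2/1.5e+10 − 1/3.75e+10)) m/s ≈ 1844 m/s = 1.844 km/s.
vₐ = √(GM · (2/rₐ − 1/a)) = √(3.189e+16 · (2/6e+10 − 1/3.75e+10)) m/s ≈ 461.1 m/s = 461.1 m/s.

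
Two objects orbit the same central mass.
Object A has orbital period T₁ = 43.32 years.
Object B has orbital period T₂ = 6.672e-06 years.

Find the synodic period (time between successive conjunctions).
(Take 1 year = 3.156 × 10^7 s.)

Convert to SI: T₁ = 43.32 years = 1.36718e+09 s; T₂ = 6.672e-06 years = 210.568 s.
T_syn = |T₁ · T₂ / (T₁ − T₂)|.
T_syn = |1.36718e+09 · 210.568 / (1.36718e+09 − 210.568)| s ≈ 210.6 s = 6.672e-06 years.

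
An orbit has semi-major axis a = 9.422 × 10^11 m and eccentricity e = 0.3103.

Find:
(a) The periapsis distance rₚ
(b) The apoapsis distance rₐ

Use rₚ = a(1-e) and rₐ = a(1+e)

(a) rₚ = a(1 − e) = 9.422e+11 · (1 − 0.3103) = 9.422e+11 · 0.6897 ≈ 6.498e+11 m = 6.498 × 10^11 m.
(b) rₐ = a(1 + e) = 9.422e+11 · (1 + 0.3103) = 9.422e+11 · 1.3103 ≈ 1.235e+12 m = 1.235 × 10^12 m.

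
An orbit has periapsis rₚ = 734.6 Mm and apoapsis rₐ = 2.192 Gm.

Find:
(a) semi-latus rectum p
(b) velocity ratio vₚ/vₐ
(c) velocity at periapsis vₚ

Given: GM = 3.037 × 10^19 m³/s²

Convert to SI: rₚ = 734.6 Mm = 7.346e+08 m; rₐ = 2.192 Gm = 2.192e+09 m.
(a) From a = (rₚ + rₐ)/2 = 1.4633e+09 m and e = (rₐ − rₚ)/(rₐ + rₚ) = 0.497984, p = a(1 − e²) = 1.4633e+09 · (1 − (0.497984)²) ≈ 1.1e+09 m
(b) Conservation of angular momentum (rₚvₚ = rₐvₐ) gives vₚ/vₐ = rₐ/rₚ = 2.192e+09/7.346e+08 ≈ 2.984
(c) With a = (rₚ + rₐ)/2 = 1.4633e+09 m, vₚ = √(GM (2/rₚ − 1/a)) = √(3.037e+19 · (2/7.346e+08 − 1/1.4633e+09)) m/s ≈ 2.489e+05 m/s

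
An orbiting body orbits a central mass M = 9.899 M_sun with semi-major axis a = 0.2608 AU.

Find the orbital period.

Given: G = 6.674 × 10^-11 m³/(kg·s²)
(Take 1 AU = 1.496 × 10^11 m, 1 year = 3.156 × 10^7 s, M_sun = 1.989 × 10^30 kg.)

Convert to SI: a = 0.2608 AU = 3.90157e+10 m; M = 9.899 M_sun = 1.96891e+31 kg.
GM = G · M = 6.674e-11 · 1.96891e+31 = 1.31405e+21 m³/s².
Kepler's third law: T = 2π √(a³ / GM).
Substituting a = 3.90157e+10 m and GM = 1.31405e+21 m³/s²:
T = 2π √((3.90157e+10)³ / 1.31405e+21) s
T ≈ 1.336e+06 s = 0.04232 years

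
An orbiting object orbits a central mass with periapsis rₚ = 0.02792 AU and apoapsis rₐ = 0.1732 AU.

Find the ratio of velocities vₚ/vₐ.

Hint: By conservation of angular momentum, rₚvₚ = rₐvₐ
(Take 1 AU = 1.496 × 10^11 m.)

Convert to SI: rₚ = 0.02792 AU = 4.17683e+09 m; rₐ = 0.1732 AU = 2.59107e+10 m.
Conservation of angular momentum gives rₚvₚ = rₐvₐ, so vₚ/vₐ = rₐ/rₚ.
vₚ/vₐ = 2.59107e+10 / 4.17683e+09 ≈ 6.203.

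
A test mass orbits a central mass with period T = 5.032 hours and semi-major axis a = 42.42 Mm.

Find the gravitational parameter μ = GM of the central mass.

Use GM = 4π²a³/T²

Convert to SI: T = 5.032 hours = 18115.2 s; a = 42.42 Mm = 4.242e+07 m.
GM = 4π² · a³ / T².
GM = 4π² · (4.242e+07)³ / (18115.2)² m³/s² ≈ 9.183e+15 m³/s² = 9.183 × 10^15 m³/s².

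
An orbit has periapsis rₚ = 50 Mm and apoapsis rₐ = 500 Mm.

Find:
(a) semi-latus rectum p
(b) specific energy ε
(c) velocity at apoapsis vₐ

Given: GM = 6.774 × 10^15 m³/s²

Convert to SI: rₚ = 50 Mm = 5e+07 m; rₐ = 500 Mm = 5e+08 m.
(a) From a = (rₚ + rₐ)/2 = 2.75e+08 m and e = (rₐ − rₚ)/(rₐ + rₚ) = 0.818182, p = a(1 − e²) = 2.75e+08 · (1 − (0.818182)²) ≈ 9.091e+07 m
(b) With a = (rₚ + rₐ)/2 = 2.75e+08 m, ε = −GM/(2a) = −6.774e+15/(2 · 2.75e+08) J/kg ≈ -1.232e+07 J/kg
(c) With a = (rₚ + rₐ)/2 = 2.75e+08 m, vₐ = √(GM (2/rₐ − 1/a)) = √(6.774e+15 · (2/5e+08 − 1/2.75e+08)) m/s ≈ 1569 m/s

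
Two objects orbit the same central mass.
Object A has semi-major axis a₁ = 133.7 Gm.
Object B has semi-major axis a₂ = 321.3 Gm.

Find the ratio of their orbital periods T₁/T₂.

Convert to SI: a₁ = 133.7 Gm = 1.337e+11 m; a₂ = 321.3 Gm = 3.213e+11 m.
From Kepler's third law, (T₁/T₂)² = (a₁/a₂)³, so T₁/T₂ = (a₁/a₂)^(3/2).
a₁/a₂ = 1.337e+11 / 3.213e+11 = 0.416122.
T₁/T₂ = (0.416122)^(3/2) ≈ 0.2684.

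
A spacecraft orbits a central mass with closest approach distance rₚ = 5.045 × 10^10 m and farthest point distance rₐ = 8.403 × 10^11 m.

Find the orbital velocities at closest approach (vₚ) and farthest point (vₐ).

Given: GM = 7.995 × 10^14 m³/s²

Use the vis-viva equation v² = GM(2/r − 1/a) with a = (rₚ + rₐ)/2 = (5.045e+10 + 8.403e+11)/2 = 4.45375e+11 m.
vₚ = √(GM · (2/rₚ − 1/a)) = √(7.995e+14 · (2/5.045e+10 − 1/4.45375e+11)) m/s ≈ 172.9 m/s = 172.9 m/s.
vₐ = √(GM · (2/rₐ − 1/a)) = √(7.995e+14 · (2/8.403e+11 − 1/4.45375e+11)) m/s ≈ 10.38 m/s = 10.38 m/s.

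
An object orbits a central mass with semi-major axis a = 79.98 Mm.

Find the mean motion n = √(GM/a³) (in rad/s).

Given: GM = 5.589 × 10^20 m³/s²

Convert to SI: a = 79.98 Mm = 7.998e+07 m.
n = √(GM / a³).
n = √(5.589e+20 / (7.998e+07)³) rad/s ≈ 0.03305 rad/s.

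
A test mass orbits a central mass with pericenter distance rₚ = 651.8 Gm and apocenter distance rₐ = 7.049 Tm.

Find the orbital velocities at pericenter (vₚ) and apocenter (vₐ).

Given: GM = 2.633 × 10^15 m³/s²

Convert to SI: rₚ = 651.8 Gm = 6.518e+11 m; rₐ = 7.049 Tm = 7.049e+12 m.
Use the vis-viva equation v² = GM(2/r − 1/a) with a = (rₚ + rₐ)/2 = (6.518e+11 + 7.049e+12)/2 = 3.8504e+12 m.
vₚ = √(GM · (2/rₚ − 1/a)) = √(2.633e+15 · (2/6.518e+11 − 1/3.8504e+12)) m/s ≈ 86 m/s = 86 m/s.
vₐ = √(GM · (2/rₐ − 1/a)) = √(2.633e+15 · (2/7.049e+12 − 1/3.8504e+12)) m/s ≈ 7.952 m/s = 7.952 m/s.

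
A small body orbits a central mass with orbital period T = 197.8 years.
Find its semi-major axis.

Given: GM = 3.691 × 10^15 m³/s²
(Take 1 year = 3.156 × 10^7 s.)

Convert to SI: T = 197.8 years = 6.24257e+09 s.
Invert Kepler's third law: a = (GM · T² / (4π²))^(1/3).
Substituting T = 6.24257e+09 s and GM = 3.691e+15 m³/s²:
a = (3.691e+15 · (6.24257e+09)² / (4π²))^(1/3) m
a ≈ 1.539e+11 m = 1.539 × 10^11 m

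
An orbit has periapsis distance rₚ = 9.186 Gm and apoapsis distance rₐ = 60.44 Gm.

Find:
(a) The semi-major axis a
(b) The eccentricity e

Convert to SI: rₚ = 9.186 Gm = 9.186e+09 m; rₐ = 60.44 Gm = 6.044e+10 m.
(a) a = (rₚ + rₐ) / 2 = (9.186e+09 + 6.044e+10) / 2 ≈ 3.481e+10 m = 34.81 Gm.
(b) e = (rₐ − rₚ) / (rₐ + rₚ) = (6.044e+10 − 9.186e+09) / (6.044e+10 + 9.186e+09) ≈ 0.7361.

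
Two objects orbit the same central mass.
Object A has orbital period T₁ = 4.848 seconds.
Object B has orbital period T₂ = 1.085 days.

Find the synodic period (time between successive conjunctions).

Convert to SI: T₂ = 1.085 days = 93744 s.
T_syn = |T₁ · T₂ / (T₁ − T₂)|.
T_syn = |4.848 · 93744 / (4.848 − 93744)| s ≈ 4.848 s = 4.848 seconds.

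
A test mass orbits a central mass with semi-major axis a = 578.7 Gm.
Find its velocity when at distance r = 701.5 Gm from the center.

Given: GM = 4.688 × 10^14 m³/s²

Convert to SI: a = 578.7 Gm = 5.787e+11 m; r = 701.5 Gm = 7.015e+11 m.
Vis-viva: v = √(GM · (2/r − 1/a)).
2/r − 1/a = 2/7.015e+11 − 1/5.787e+11 = 1.12302e-12 m⁻¹.
v = √(4.688e+14 · 1.12302e-12) m/s ≈ 22.94 m/s = 22.94 m/s.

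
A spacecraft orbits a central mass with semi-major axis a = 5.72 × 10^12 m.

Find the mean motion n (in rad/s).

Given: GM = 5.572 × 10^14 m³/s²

n = √(GM / a³).
n = √(5.572e+14 / (5.72e+12)³) rad/s ≈ 1.725e-12 rad/s.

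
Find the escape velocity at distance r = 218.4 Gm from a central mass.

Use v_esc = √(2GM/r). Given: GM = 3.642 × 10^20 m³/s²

Convert to SI: r = 218.4 Gm = 2.184e+11 m.
Escape velocity comes from setting total energy to zero: ½v² − GM/r = 0 ⇒ v_esc = √(2GM / r).
v_esc = √(2 · 3.642e+20 / 2.184e+11) m/s ≈ 5.775e+04 m/s = 57.75 km/s.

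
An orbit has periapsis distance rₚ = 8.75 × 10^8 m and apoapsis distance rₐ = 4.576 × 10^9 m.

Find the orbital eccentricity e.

e = (rₐ − rₚ) / (rₐ + rₚ).
e = (4.576e+09 − 8.75e+08) / (4.576e+09 + 8.75e+08) = 3.701e+09 / 5.451e+09 ≈ 0.679.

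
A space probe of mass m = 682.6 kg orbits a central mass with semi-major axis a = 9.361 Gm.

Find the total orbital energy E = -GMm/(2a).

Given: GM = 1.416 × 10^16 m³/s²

Convert to SI: a = 9.361 Gm = 9.361e+09 m.
E = −GMm / (2a).
E = −1.416e+16 · 682.6 / (2 · 9.361e+09) J ≈ -5.163e+08 J = -516.3 MJ.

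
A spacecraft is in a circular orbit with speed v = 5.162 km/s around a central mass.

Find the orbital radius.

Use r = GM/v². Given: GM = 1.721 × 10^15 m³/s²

Convert to SI: v = 5.162 km/s = 5162 m/s.
For a circular orbit, v² = GM / r, so r = GM / v².
r = 1.721e+15 / (5162)² m ≈ 6.459e+07 m = 64.59 Mm.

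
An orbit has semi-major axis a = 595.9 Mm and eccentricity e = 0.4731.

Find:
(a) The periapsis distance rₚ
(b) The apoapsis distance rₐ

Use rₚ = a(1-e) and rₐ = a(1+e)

Convert to SI: a = 595.9 Mm = 5.959e+08 m.
(a) rₚ = a(1 − e) = 5.959e+08 · (1 − 0.4731) = 5.959e+08 · 0.5269 ≈ 3.14e+08 m = 314 Mm.
(b) rₐ = a(1 + e) = 5.959e+08 · (1 + 0.4731) = 5.959e+08 · 1.4731 ≈ 8.778e+08 m = 877.8 Mm.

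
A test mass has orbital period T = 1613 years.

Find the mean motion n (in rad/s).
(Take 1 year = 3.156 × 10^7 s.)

Convert to SI: T = 1613 years = 5.09063e+10 s.
n = 2π / T.
n = 2π / 5.09063e+10 s ≈ 1.234e-10 rad/s.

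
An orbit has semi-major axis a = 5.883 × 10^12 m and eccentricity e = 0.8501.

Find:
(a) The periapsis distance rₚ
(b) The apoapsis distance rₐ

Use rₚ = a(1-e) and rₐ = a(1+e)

(a) rₚ = a(1 − e) = 5.883e+12 · (1 − 0.8501) = 5.883e+12 · 0.1499 ≈ 8.819e+11 m = 8.819 × 10^11 m.
(b) rₐ = a(1 + e) = 5.883e+12 · (1 + 0.8501) = 5.883e+12 · 1.8501 ≈ 1.088e+13 m = 1.088 × 10^13 m.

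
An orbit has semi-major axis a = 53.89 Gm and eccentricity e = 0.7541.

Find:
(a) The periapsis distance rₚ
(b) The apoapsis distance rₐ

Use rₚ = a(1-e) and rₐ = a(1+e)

Convert to SI: a = 53.89 Gm = 5.389e+10 m.
(a) rₚ = a(1 − e) = 5.389e+10 · (1 − 0.7541) = 5.389e+10 · 0.2459 ≈ 1.325e+10 m = 13.25 Gm.
(b) rₐ = a(1 + e) = 5.389e+10 · (1 + 0.7541) = 5.389e+10 · 1.7541 ≈ 9.453e+10 m = 94.53 Gm.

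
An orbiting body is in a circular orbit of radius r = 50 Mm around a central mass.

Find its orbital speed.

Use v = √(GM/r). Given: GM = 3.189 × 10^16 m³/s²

Convert to SI: r = 50 Mm = 5e+07 m.
For a circular orbit, gravity supplies the centripetal force, so v = √(GM / r).
v = √(3.189e+16 / 5e+07) m/s ≈ 2.525e+04 m/s = 25.25 km/s.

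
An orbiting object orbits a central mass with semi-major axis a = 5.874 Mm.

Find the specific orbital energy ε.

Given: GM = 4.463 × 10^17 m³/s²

Convert to SI: a = 5.874 Mm = 5.874e+06 m.
ε = −GM / (2a).
ε = −4.463e+17 / (2 · 5.874e+06) J/kg ≈ -3.799e+10 J/kg = -37.99 GJ/kg.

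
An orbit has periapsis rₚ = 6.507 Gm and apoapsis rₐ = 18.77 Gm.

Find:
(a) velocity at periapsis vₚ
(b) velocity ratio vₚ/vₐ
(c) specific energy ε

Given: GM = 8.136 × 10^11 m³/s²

Convert to SI: rₚ = 6.507 Gm = 6.507e+09 m; rₐ = 18.77 Gm = 1.877e+10 m.
(a) With a = (rₚ + rₐ)/2 = 1.26385e+10 m, vₚ = √(GM (2/rₚ − 1/a)) = √(8.136e+11 · (2/6.507e+09 − 1/1.26385e+10)) m/s ≈ 13.63 m/s
(b) Conservation of angular momentum (rₚvₚ = rₐvₐ) gives vₚ/vₐ = rₐ/rₚ = 1.877e+10/6.507e+09 ≈ 2.885
(c) With a = (rₚ + rₐ)/2 = 1.26385e+10 m, ε = −GM/(2a) = −8.136e+11/(2 · 1.26385e+10) J/kg ≈ -32.19 J/kg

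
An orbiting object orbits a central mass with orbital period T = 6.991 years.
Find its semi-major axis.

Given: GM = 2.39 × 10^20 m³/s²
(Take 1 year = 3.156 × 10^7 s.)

Convert to SI: T = 6.991 years = 2.20636e+08 s.
Invert Kepler's third law: a = (GM · T² / (4π²))^(1/3).
Substituting T = 2.20636e+08 s and GM = 2.39e+20 m³/s²:
a = (2.39e+20 · (2.20636e+08)² / (4π²))^(1/3) m
a ≈ 6.655e+11 m = 665.5 Gm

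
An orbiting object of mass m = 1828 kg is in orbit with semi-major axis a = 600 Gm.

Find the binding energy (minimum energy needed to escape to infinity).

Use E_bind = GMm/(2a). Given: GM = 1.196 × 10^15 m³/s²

Convert to SI: a = 600 Gm = 6e+11 m.
Total orbital energy is E = −GMm/(2a); binding energy is E_bind = −E = GMm/(2a).
E_bind = 1.196e+15 · 1828 / (2 · 6e+11) J ≈ 1.822e+06 J = 1.822 MJ.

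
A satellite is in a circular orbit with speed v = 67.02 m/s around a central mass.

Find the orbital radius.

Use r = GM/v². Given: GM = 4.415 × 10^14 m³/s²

For a circular orbit, v² = GM / r, so r = GM / v².
r = 4.415e+14 / (67.02)² m ≈ 9.829e+10 m = 98.29 Gm.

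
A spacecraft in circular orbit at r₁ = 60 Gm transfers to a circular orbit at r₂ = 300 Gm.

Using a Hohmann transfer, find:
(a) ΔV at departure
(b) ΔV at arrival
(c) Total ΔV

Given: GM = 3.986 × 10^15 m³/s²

Convert to SI: r₁ = 60 Gm = 6e+10 m; r₂ = 300 Gm = 3e+11 m.
Transfer semi-major axis: a_t = (r₁ + r₂)/2 = (6e+10 + 3e+11)/2 = 1.8e+11 m.
Circular speeds: v₁ = √(GM/r₁) = 257.747 m/s, v₂ = √(GM/r₂) = 115.268 m/s.
Transfer speeds (vis-viva v² = GM(2/r − 1/a_t)): v₁ᵗ = 332.749 m/s, v₂ᵗ = 66.5499 m/s.
(a) ΔV₁ = |v₁ᵗ − v₁| ≈ 75 m/s = 75 m/s.
(b) ΔV₂ = |v₂ − v₂ᵗ| ≈ 48.72 m/s = 48.72 m/s.
(c) ΔV_total = ΔV₁ + ΔV₂ ≈ 123.7 m/s = 123.7 m/s.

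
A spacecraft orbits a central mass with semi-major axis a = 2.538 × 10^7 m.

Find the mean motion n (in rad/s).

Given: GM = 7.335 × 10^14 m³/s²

n = √(GM / a³).
n = √(7.335e+14 / (2.538e+07)³) rad/s ≈ 0.0002118 rad/s.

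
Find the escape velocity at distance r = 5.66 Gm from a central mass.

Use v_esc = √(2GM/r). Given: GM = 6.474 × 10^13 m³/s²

Convert to SI: r = 5.66 Gm = 5.66e+09 m.
Escape velocity comes from setting total energy to zero: ½v² − GM/r = 0 ⇒ v_esc = √(2GM / r).
v_esc = √(2 · 6.474e+13 / 5.66e+09) m/s ≈ 151.2 m/s = 151.2 m/s.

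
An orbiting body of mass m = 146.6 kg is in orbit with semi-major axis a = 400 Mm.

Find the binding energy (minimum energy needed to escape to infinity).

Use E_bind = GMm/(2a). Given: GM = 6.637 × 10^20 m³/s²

Convert to SI: a = 400 Mm = 4e+08 m.
Total orbital energy is E = −GMm/(2a); binding energy is E_bind = −E = GMm/(2a).
E_bind = 6.637e+20 · 146.6 / (2 · 4e+08) J ≈ 1.216e+14 J = 121.6 TJ.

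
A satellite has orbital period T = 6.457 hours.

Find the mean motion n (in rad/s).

Convert to SI: T = 6.457 hours = 23245.2 s.
n = 2π / T.
n = 2π / 23245.2 s ≈ 0.0002703 rad/s.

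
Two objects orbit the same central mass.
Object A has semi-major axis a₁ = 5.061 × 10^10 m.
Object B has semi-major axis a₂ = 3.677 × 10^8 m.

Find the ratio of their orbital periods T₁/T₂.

From Kepler's third law, (T₁/T₂)² = (a₁/a₂)³, so T₁/T₂ = (a₁/a₂)^(3/2).
a₁/a₂ = 5.061e+10 / 3.677e+08 = 137.639.
T₁/T₂ = (137.639)^(3/2) ≈ 1615.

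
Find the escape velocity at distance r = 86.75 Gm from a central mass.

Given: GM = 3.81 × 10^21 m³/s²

Convert to SI: r = 86.75 Gm = 8.675e+10 m.
Escape velocity comes from setting total energy to zero: ½v² − GM/r = 0 ⇒ v_esc = √(2GM / r).
v_esc = √(2 · 3.81e+21 / 8.675e+10) m/s ≈ 2.964e+05 m/s = 296.4 km/s.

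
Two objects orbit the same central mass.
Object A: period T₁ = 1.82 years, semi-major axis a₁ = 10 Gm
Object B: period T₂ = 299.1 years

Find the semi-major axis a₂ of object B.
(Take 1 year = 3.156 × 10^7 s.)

Convert to SI: T₁ = 1.82 years = 5.74392e+07 s; a₁ = 10 Gm = 1e+10 m; T₂ = 299.1 years = 9.4396e+09 s.
Kepler's third law: (T₁/T₂)² = (a₁/a₂)³ ⇒ a₂ = a₁ · (T₂/T₁)^(2/3).
T₂/T₁ = 9.4396e+09 / 5.74392e+07 = 164.341.
a₂ = 1e+10 · (164.341)^(2/3) m ≈ 3e+11 m = 300 Gm.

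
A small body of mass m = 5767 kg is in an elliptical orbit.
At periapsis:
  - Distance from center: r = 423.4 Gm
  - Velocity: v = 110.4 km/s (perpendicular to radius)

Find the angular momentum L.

Convert to SI: r = 423.4 Gm = 4.234e+11 m; v = 110.4 km/s = 110400 m/s.
Since v is perpendicular to r, L = m · v · r.
L = 5767 · 110400 · 4.234e+11 kg·m²/s ≈ 2.696e+20 kg·m²/s.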